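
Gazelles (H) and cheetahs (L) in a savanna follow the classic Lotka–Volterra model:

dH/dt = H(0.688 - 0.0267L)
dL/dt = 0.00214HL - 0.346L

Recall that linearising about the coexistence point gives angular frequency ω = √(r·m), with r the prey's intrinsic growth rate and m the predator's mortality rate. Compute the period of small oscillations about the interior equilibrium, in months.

Here r = 0.688 and m = 0.346, so r·m = 0.238.
ω = √0.238 = 0.488 per month, hence T = 2π/ω ≈ 12.9 months.

T ≈ 12.9 months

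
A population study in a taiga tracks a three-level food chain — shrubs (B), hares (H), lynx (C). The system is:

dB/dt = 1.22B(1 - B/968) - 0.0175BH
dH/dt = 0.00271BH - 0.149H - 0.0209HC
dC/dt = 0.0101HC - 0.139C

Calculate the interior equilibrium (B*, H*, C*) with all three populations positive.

B* ≈ 777, H* ≈ 13.8, C* ≈ 93.6

From dC/dt = 0: 0.0101H* = 0.139, so H* = 13.8.
From dB/dt = 0: 1.22(1 - B*/968) = 0.0175·13.8, giving B* = 968·(1 - 0.197) = 777.
From dH/dt = 0: 0.00271·777 - 0.149 = 0.0209C*, so C* = 1.96/0.0209 = 93.6.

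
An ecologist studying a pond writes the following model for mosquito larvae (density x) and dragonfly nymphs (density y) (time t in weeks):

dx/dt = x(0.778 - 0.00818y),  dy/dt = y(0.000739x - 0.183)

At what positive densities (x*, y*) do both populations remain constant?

x* ≈ 248, y* ≈ 95.1

Set dy/dt = 0 with y > 0: 0.000739x - 0.183 = 0, so x* = 0.183/0.000739 = 248.
Set dx/dt = 0 with x > 0: 0.778 - 0.00818y = 0, so y* = 0.778/0.00818 = 95.1.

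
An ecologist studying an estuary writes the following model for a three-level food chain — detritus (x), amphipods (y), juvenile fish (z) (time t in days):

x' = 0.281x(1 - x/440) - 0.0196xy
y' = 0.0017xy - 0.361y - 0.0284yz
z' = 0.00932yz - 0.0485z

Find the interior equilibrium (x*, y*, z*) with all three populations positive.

x* ≈ 280, y* ≈ 5.2, z* ≈ 4.07

From dz/dt = 0: 0.00932y* = 0.0485, so y* = 5.2.
From dx/dt = 0: 0.281(1 - x*/440) = 0.0196·5.2, giving x* = 440·(1 - 0.363) = 280.
From dy/dt = 0: 0.0017·280 - 0.361 = 0.0284z*, so z* = 0.115/0.0284 = 4.07.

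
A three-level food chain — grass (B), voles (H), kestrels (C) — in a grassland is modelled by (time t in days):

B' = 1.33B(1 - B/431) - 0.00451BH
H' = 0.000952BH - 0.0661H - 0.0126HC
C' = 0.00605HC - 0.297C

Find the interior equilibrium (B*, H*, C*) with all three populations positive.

B* ≈ 359, H* ≈ 49.1, C* ≈ 21.9

From dC/dt = 0: 0.00605H* = 0.297, so H* = 49.1.
From dB/dt = 0: 1.33(1 - B*/431) = 0.00451·49.1, giving B* = 431·(1 - 0.166) = 359.
From dH/dt = 0: 0.000952·359 - 0.0661 = 0.0126C*, so C* = 0.276/0.0126 = 21.9.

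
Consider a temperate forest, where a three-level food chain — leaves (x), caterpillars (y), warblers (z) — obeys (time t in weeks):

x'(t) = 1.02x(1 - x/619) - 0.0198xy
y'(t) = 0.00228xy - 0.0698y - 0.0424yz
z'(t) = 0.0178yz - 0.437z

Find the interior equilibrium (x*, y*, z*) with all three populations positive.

From dz/dt = 0: 0.0178y* = 0.437, so y* = 24.6.
From dx/dt = 0: 1.02(1 - x*/619) = 0.0198·24.6, giving x* = 619·(1 - 0.477) = 324.
From dy/dt = 0: 0.00228·324 - 0.0698 = 0.0424z*, so z* = 0.669/0.0424 = 15.8.

x* ≈ 324, y* ≈ 24.6, z* ≈ 15.8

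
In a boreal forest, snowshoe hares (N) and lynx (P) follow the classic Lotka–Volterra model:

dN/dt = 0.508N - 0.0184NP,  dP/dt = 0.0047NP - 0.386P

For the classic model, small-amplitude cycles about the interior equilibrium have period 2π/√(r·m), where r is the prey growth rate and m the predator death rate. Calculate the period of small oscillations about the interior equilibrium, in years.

T ≈ 14.2 years

Here r = 0.508 and m = 0.386, so r·m = 0.196.
ω = √0.196 = 0.443 per year, hence T = 2π/ω ≈ 14.2 years.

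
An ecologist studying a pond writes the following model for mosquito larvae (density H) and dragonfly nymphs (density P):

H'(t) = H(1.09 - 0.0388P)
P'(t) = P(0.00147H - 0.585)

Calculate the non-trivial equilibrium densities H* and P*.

H* ≈ 398, P* ≈ 28.1

Set dP/dt = 0 with P > 0: 0.00147H - 0.585 = 0, so H* = 0.585/0.00147 = 398.
Set dH/dt = 0 with H > 0: 1.09 - 0.0388P = 0, so P* = 1.09/0.0388 = 28.1.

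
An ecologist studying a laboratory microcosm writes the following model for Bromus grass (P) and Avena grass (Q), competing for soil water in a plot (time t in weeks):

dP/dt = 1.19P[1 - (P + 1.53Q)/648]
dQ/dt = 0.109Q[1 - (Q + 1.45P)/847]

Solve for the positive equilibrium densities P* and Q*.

Setting both brackets to zero gives the nullclines P + 1.53Q = 648 and 1.45P + Q = 847.
Substituting Q = 847 - 1.45P into the first: P(1 - 1.53·1.45) = 648 - 1.53·847.
So P* = -648/-1.22 = 532, and then Q* = 847 - 1.45·532 = 76.

P* ≈ 532, Q* ≈ 76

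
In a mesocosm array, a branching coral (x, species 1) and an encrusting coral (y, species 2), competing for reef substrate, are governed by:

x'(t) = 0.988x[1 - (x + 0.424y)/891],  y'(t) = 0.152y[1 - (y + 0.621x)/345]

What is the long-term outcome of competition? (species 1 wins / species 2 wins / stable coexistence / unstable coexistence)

species 1 excludes species 2

Compare the nullcline intercepts: K1/α12 = 891/0.424 = 2100 > K2 = 345; K2/α21 = 345/0.621 = 556 < K1 = 891.
Since the inequalities point opposite ways, species 1 can invade but species 2 cannot.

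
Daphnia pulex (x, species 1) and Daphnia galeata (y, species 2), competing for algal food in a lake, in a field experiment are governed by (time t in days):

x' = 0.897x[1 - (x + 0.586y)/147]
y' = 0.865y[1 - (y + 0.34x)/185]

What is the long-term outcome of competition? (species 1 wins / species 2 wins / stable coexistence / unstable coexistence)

stable coexistence

Compare the nullcline intercepts: K1/α12 = 147/0.586 = 251 > K2 = 185; K2/α21 = 185/0.34 = 544 > K1 = 147.
Since both inequalities hold, each species can invade when rare, so the interior equilibrium is stable.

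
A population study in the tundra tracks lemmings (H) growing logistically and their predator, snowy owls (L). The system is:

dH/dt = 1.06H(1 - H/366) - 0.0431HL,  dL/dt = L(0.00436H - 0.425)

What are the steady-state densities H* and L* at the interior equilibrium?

From dL/dt = 0 with L > 0: 0.00436H* = 0.425, so H* = 97.5.
Substitute into dH/dt = 0: 1.06(1 - 97.5/366) = 0.0431L*.
The bracket is 0.734, giving L* = 0.778/0.0431 = 18.

H* ≈ 97.5, L* ≈ 18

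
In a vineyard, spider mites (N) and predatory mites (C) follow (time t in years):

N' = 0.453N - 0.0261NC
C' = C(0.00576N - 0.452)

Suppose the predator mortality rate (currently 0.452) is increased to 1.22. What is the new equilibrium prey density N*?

At the interior fixed point, setting dC/dt = 0 with C > 0 fixes N* = (predator death rate)/(NC coefficient) — independent of the other coefficients.
With the change, N* = 1.22/0.00576 = 212; it rises from 78.5.

N* ≈ 212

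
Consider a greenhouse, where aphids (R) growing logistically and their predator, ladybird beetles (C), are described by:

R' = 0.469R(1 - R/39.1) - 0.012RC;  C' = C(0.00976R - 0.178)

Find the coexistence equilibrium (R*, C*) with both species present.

From dC/dt = 0 with C > 0: 0.00976R* = 0.178, so R* = 18.2.
Substitute into dR/dt = 0: 0.469(1 - 18.2/39.1) = 0.012C*.
The bracket is 0.534, giving C* = 0.25/0.012 = 20.9.

R* ≈ 18.2, C* ≈ 20.9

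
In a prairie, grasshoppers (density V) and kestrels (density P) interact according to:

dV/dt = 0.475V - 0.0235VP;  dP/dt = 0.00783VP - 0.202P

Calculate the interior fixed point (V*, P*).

V* ≈ 25.8, P* ≈ 20.2

Set dP/dt = 0 with P > 0: 0.00783V - 0.202 = 0, so V* = 0.202/0.00783 = 25.8.
Set dV/dt = 0 with V > 0: 0.475 - 0.0235P = 0, so P* = 0.475/0.0235 = 20.2.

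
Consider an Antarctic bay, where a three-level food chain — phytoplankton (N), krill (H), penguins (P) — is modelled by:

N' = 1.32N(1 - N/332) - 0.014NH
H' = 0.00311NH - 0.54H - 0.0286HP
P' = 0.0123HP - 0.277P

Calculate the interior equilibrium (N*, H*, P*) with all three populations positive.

From dP/dt = 0: 0.0123H* = 0.277, so H* = 22.5.
From dN/dt = 0: 1.32(1 - N*/332) = 0.014·22.5, giving N* = 332·(1 - 0.239) = 253.
From dH/dt = 0: 0.00311·253 - 0.54 = 0.0286P*, so P* = 0.246/0.0286 = 8.6.

N* ≈ 253, H* ≈ 22.5, P* ≈ 8.6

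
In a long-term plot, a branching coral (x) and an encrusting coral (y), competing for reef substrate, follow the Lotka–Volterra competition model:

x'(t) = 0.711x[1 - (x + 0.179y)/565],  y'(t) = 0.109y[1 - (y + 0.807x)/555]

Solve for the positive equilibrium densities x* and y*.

x* ≈ 544, y* ≈ 116

Setting both brackets to zero gives the nullclines x + 0.179y = 565 and 0.807x + y = 555.
Substituting y = 555 - 0.807x into the first: x(1 - 0.179·0.807) = 565 - 0.179·555.
So x* = 466/0.856 = 544, and then y* = 555 - 0.807·544 = 116.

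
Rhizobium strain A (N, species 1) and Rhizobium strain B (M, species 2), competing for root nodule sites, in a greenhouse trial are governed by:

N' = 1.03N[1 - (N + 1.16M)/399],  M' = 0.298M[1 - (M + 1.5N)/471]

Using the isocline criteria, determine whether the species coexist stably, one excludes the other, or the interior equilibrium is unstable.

unstable coexistence (outcome depends on initial conditions)

Compare the nullcline intercepts: K1/α12 = 399/1.16 = 344 < K2 = 471; K2/α21 = 471/1.5 = 314 < K1 = 399.
Since both are reversed, neither can invade when rare; the interior point is a saddle.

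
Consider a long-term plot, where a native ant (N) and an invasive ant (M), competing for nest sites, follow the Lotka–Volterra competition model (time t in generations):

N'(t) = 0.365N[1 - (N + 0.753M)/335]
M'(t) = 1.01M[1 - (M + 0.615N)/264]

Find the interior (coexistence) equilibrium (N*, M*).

Setting both brackets to zero gives the nullclines N + 0.753M = 335 and 0.615N + M = 264.
Substituting M = 264 - 0.615N into the first: N(1 - 0.753·0.615) = 335 - 0.753·264.
So N* = 136/0.537 = 254, and then M* = 264 - 0.615·254 = 108.

N* ≈ 254, M* ≈ 108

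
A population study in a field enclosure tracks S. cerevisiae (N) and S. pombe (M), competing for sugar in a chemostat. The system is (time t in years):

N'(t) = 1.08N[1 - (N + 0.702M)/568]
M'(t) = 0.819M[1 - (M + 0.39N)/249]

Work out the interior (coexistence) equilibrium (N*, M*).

N* ≈ 541, M* ≈ 37.8

Setting both brackets to zero gives the nullclines N + 0.702M = 568 and 0.39N + M = 249.
Substituting M = 249 - 0.39N into the first: N(1 - 0.702·0.39) = 568 - 0.702·249.
So N* = 393/0.726 = 541, and then M* = 249 - 0.39·541 = 37.8.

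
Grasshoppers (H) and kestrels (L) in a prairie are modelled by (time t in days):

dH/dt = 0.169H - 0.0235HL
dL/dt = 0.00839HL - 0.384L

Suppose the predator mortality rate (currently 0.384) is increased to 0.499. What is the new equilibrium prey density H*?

At the interior fixed point, setting dL/dt = 0 with L > 0 fixes H* = (predator death rate)/(HL coefficient) — independent of the other coefficients.
With the change, H* = 0.499/0.00839 = 59.5; it rises from 45.8.

H* ≈ 59.5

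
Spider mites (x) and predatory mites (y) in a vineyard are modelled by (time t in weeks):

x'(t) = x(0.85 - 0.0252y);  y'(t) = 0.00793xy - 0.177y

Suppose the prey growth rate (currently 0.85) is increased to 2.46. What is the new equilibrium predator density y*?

At the interior fixed point, setting dx/dt = 0 with x > 0 fixes y* = (prey growth rate)/(xy coefficient) — independent of the other coefficients.
With the change, y* = 2.46/0.0252 = 97.6; it rises from 33.7.

y* ≈ 97.6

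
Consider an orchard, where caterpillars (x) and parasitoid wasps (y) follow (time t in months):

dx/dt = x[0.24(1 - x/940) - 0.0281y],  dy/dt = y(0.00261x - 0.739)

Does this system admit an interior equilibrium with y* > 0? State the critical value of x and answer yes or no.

The predator equation gives dy/dt > 0 only when x > 0.739/0.00261 = 283.
Without the predator, x → K = 940. Since 940 > 283, the predator can invade and persist.

Threshold x = 283; K > 283, so yes, the predator persists.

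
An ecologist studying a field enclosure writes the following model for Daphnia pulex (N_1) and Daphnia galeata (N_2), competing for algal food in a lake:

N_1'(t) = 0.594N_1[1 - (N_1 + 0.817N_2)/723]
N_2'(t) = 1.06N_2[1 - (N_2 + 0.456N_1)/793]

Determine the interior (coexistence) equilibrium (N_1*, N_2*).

N_1* ≈ 120, N_2* ≈ 738

Setting both brackets to zero gives the nullclines N_1 + 0.817N_2 = 723 and 0.456N_1 + N_2 = 793.
Substituting N_2 = 793 - 0.456N_1 into the first: N_1(1 - 0.817·0.456) = 723 - 0.817·793.
So N_1* = 75.1/0.627 = 120, and then N_2* = 793 - 0.456·120 = 738.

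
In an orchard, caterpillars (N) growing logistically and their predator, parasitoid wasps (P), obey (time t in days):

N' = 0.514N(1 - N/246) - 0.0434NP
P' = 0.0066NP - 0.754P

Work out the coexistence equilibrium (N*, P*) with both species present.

From dP/dt = 0 with P > 0: 0.0066N* = 0.754, so N* = 114.
Substitute into dN/dt = 0: 0.514(1 - 114/246) = 0.0434P*.
The bracket is 0.536, giving P* = 0.275/0.0434 = 6.34.

N* ≈ 114, P* ≈ 6.34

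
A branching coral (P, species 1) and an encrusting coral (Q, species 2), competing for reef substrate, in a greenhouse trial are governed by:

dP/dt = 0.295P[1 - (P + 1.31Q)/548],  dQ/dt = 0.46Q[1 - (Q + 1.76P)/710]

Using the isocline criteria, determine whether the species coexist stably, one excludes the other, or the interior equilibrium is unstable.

unstable coexistence (outcome depends on initial conditions)

Compare the nullcline intercepts: K1/α12 = 548/1.31 = 418 < K2 = 710; K2/α21 = 710/1.76 = 403 < K1 = 548.
Since both are reversed, neither can invade when rare; the interior point is a saddle.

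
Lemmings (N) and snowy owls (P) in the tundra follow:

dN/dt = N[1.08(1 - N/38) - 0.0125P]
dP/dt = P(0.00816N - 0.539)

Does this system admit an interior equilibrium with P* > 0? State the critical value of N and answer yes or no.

Threshold N = 66.1; K < 66.1, so no, the predator goes extinct.

The predator equation gives dP/dt > 0 only when N > 0.539/0.00816 = 66.1.
Without the predator, N → K = 38. Since 38 < 66.1, the predator cannot invade.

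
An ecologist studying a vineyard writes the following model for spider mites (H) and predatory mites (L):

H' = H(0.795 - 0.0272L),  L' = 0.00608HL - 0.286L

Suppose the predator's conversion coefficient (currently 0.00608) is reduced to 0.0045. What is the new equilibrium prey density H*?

H* ≈ 63.6

At the interior fixed point, setting dL/dt = 0 with L > 0 fixes H* = (predator death rate)/(HL coefficient) — independent of the other coefficients.
With the change, H* = 0.286/0.0045 = 63.6; it rises from 47.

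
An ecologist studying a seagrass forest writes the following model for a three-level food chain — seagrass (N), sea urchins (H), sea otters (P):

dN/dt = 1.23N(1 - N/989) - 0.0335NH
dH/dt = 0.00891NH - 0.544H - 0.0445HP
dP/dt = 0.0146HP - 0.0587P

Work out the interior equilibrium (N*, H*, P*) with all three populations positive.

N* ≈ 881, H* ≈ 4.02, P* ≈ 164

From dP/dt = 0: 0.0146H* = 0.0587, so H* = 4.02.
From dN/dt = 0: 1.23(1 - N*/989) = 0.0335·4.02, giving N* = 989·(1 - 0.11) = 881.
From dH/dt = 0: 0.00891·881 - 0.544 = 0.0445P*, so P* = 7.3/0.0445 = 164.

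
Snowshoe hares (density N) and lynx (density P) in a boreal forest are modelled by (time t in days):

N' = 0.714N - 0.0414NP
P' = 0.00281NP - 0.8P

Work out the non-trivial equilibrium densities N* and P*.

Set dP/dt = 0 with P > 0: 0.00281N - 0.8 = 0, so N* = 0.8/0.00281 = 285.
Set dN/dt = 0 with N > 0: 0.714 - 0.0414P = 0, so P* = 0.714/0.0414 = 17.2.

N* ≈ 285, P* ≈ 17.2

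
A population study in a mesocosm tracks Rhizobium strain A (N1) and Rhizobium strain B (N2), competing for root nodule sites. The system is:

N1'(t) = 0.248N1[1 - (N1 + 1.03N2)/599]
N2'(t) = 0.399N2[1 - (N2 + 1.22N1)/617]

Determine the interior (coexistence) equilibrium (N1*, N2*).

Setting both brackets to zero gives the nullclines N1 + 1.03N2 = 599 and 1.22N1 + N2 = 617.
Substituting N2 = 617 - 1.22N1 into the first: N1(1 - 1.03·1.22) = 599 - 1.03·617.
So N1* = -36.5/-0.257 = 142, and then N2* = 617 - 1.22·142 = 443.

N1* ≈ 142, N2* ≈ 443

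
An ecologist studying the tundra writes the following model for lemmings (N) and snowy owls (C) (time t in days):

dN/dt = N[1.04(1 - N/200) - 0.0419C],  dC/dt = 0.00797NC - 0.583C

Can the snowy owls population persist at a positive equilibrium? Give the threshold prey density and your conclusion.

Threshold N = 73.1; K > 73.1, so yes, the predator persists.

The predator equation gives dC/dt > 0 only when N > 0.583/0.00797 = 73.1.
Without the predator, N → K = 200. Since 200 > 73.1, the predator can invade and persist.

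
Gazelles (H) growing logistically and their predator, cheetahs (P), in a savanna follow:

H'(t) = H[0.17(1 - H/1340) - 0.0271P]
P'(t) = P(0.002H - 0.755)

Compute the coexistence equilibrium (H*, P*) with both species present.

H* ≈ 378, P* ≈ 4.51

From dP/dt = 0 with P > 0: 0.002H* = 0.755, so H* = 378.
Substitute into dH/dt = 0: 0.17(1 - 378/1340) = 0.0271P*.
The bracket is 0.718, giving P* = 0.122/0.0271 = 4.51.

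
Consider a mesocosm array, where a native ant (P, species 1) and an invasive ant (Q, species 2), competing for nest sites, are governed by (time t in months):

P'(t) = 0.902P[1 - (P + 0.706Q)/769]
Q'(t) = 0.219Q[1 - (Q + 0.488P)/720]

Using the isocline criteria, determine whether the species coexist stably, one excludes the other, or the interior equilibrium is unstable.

stable coexistence

Compare the nullcline intercepts: K1/α12 = 769/0.706 = 1090 > K2 = 720; K2/α21 = 720/0.488 = 1480 > K1 = 769.
Since both inequalities hold, each species can invade when rare, so the interior equilibrium is stable.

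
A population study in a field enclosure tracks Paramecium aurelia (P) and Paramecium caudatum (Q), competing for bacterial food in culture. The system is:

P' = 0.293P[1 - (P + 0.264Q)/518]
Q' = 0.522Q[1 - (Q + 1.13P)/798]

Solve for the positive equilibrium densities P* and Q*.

P* ≈ 438, Q* ≈ 303

Setting both brackets to zero gives the nullclines P + 0.264Q = 518 and 1.13P + Q = 798.
Substituting Q = 798 - 1.13P into the first: P(1 - 0.264·1.13) = 518 - 0.264·798.
So P* = 307/0.702 = 438, and then Q* = 798 - 1.13·438 = 303.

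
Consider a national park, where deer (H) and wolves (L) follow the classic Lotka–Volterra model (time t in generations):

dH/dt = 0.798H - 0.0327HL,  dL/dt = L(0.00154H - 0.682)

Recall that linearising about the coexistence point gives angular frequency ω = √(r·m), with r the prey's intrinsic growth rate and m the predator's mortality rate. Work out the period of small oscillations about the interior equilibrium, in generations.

Here r = 0.798 and m = 0.682, so r·m = 0.544.
ω = √0.544 = 0.738 per generation, hence T = 2π/ω ≈ 8.52 generations.

T ≈ 8.52 generations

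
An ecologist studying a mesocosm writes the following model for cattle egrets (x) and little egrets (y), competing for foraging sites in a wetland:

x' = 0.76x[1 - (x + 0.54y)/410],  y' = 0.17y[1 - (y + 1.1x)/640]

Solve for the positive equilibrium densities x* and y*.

Setting both brackets to zero gives the nullclines x + 0.54y = 410 and 1.1x + y = 640.
Substituting y = 640 - 1.1x into the first: x(1 - 0.54·1.1) = 410 - 0.54·640.
So x* = 64.4/0.406 = 159, and then y* = 640 - 1.1·159 = 466.

x* ≈ 159, y* ≈ 466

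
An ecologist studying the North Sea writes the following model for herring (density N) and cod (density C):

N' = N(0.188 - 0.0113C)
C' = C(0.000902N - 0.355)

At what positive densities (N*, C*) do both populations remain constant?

N* ≈ 394, C* ≈ 16.6

Set dC/dt = 0 with C > 0: 0.000902N - 0.355 = 0, so N* = 0.355/0.000902 = 394.
Set dN/dt = 0 with N > 0: 0.188 - 0.0113C = 0, so C* = 0.188/0.0113 = 16.6.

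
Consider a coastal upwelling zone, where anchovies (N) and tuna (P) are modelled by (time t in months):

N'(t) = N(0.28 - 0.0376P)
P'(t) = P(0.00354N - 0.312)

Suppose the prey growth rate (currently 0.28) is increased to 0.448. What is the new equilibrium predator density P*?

P* ≈ 11.9

At the interior fixed point, setting dN/dt = 0 with N > 0 fixes P* = (prey growth rate)/(NP coefficient) — independent of the other coefficients.
With the change, P* = 0.448/0.0376 = 11.9; it rises from 7.45.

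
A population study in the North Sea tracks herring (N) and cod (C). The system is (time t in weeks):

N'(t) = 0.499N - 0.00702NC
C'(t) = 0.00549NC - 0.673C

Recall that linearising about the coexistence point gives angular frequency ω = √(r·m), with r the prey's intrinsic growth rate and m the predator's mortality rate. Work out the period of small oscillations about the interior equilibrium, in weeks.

Here r = 0.499 and m = 0.673, so r·m = 0.336.
ω = √0.336 = 0.58 per week, hence T = 2π/ω ≈ 10.8 weeks.

T ≈ 10.8 weeks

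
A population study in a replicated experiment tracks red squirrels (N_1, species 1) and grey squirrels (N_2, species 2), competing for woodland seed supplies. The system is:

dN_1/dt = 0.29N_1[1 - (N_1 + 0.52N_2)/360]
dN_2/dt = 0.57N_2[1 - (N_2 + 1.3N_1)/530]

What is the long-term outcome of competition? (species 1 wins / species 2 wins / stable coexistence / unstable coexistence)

Compare the nullcline intercepts: K1/α12 = 360/0.52 = 692 > K2 = 530; K2/α21 = 530/1.3 = 408 > K1 = 360.
Since both inequalities hold, each species can invade when rare, so the interior equilibrium is stable.

stable coexistence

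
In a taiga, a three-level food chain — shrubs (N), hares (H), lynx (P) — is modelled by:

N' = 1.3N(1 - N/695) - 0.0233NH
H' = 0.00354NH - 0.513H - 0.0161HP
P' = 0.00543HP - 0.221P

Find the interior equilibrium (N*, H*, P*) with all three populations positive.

N* ≈ 188, H* ≈ 40.7, P* ≈ 9.48

From dP/dt = 0: 0.00543H* = 0.221, so H* = 40.7.
From dN/dt = 0: 1.3(1 - N*/695) = 0.0233·40.7, giving N* = 695·(1 - 0.729) = 188.
From dH/dt = 0: 0.00354·188 - 0.513 = 0.0161P*, so P* = 0.153/0.0161 = 9.48.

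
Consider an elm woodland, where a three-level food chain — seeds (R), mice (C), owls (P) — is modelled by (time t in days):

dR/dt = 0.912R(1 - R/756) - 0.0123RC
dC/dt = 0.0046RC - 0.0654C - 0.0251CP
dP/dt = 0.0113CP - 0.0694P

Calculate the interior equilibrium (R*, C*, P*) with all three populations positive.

From dP/dt = 0: 0.0113C* = 0.0694, so C* = 6.14.
From dR/dt = 0: 0.912(1 - R*/756) = 0.0123·6.14, giving R* = 756·(1 - 0.0828) = 693.
From dC/dt = 0: 0.0046·693 - 0.0654 = 0.0251P*, so P* = 3.12/0.0251 = 124.

R* ≈ 693, C* ≈ 6.14, P* ≈ 124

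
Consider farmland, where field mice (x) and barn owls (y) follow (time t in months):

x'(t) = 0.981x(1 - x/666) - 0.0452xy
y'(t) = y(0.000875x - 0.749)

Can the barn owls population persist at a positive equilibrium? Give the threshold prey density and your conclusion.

The predator equation gives dy/dt > 0 only when x > 0.749/0.000875 = 856.
Without the predator, x → K = 666. Since 666 < 856, the predator cannot invade.

Threshold x = 856; K < 856, so no, the predator goes extinct.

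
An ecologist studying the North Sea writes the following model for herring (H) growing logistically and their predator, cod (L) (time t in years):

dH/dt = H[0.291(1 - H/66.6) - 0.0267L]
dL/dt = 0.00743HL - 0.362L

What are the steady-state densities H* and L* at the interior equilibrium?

From dL/dt = 0 with L > 0: 0.00743H* = 0.362, so H* = 48.7.
Substitute into dH/dt = 0: 0.291(1 - 48.7/66.6) = 0.0267L*.
The bracket is 0.268, giving L* = 0.0781/0.0267 = 2.93.

H* ≈ 48.7, L* ≈ 2.93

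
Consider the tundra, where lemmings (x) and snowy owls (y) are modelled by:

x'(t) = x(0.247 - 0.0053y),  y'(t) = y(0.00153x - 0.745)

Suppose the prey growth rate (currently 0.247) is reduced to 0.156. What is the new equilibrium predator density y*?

At the interior fixed point, setting dx/dt = 0 with x > 0 fixes y* = (prey growth rate)/(xy coefficient) — independent of the other coefficients.
With the change, y* = 0.156/0.0053 = 29.4; it falls from 46.6.

y* ≈ 29.4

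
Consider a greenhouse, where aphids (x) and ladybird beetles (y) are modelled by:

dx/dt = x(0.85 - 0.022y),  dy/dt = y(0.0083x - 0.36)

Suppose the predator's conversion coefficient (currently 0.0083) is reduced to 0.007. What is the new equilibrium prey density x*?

At the interior fixed point, setting dy/dt = 0 with y > 0 fixes x* = (predator death rate)/(xy coefficient) — independent of the other coefficients.
With the change, x* = 0.36/0.007 = 51.4; it rises from 43.4.

x* ≈ 51.4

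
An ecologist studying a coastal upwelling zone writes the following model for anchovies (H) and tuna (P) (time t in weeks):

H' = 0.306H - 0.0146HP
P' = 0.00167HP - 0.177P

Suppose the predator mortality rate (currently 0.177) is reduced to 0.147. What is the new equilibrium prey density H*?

H* ≈ 88

At the interior fixed point, setting dP/dt = 0 with P > 0 fixes H* = (predator death rate)/(HP coefficient) — independent of the other coefficients.
With the change, H* = 0.147/0.00167 = 88; it falls from 106.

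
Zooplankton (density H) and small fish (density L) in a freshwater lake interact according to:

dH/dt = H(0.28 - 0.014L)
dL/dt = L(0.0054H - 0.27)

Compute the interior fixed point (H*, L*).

Set dL/dt = 0 with L > 0: 0.0054H - 0.27 = 0, so H* = 0.27/0.0054 = 50.
Set dH/dt = 0 with H > 0: 0.28 - 0.014L = 0, so L* = 0.28/0.014 = 20.

H* ≈ 50, L* ≈ 20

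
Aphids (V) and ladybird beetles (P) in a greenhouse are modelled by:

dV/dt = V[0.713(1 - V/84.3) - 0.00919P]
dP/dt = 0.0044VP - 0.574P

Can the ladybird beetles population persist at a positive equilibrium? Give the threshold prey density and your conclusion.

Threshold V = 130; K < 130, so no, the predator goes extinct.

The predator equation gives dP/dt > 0 only when V > 0.574/0.0044 = 130.
Without the predator, V → K = 84.3. Since 84.3 < 130, the predator cannot invade.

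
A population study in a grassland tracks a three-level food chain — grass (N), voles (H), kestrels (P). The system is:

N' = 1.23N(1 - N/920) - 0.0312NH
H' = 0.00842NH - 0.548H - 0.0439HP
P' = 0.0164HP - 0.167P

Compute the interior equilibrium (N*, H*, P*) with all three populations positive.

From dP/dt = 0: 0.0164H* = 0.167, so H* = 10.2.
From dN/dt = 0: 1.23(1 - N*/920) = 0.0312·10.2, giving N* = 920·(1 - 0.258) = 682.
From dH/dt = 0: 0.00842·682 - 0.548 = 0.0439P*, so P* = 5.2/0.0439 = 118.

N* ≈ 682, H* ≈ 10.2, P* ≈ 118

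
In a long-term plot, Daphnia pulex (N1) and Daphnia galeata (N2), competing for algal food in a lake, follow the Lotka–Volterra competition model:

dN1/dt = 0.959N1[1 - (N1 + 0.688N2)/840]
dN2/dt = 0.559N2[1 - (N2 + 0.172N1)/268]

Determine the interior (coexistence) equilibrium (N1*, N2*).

N1* ≈ 744, N2* ≈ 140

Setting both brackets to zero gives the nullclines N1 + 0.688N2 = 840 and 0.172N1 + N2 = 268.
Substituting N2 = 268 - 0.172N1 into the first: N1(1 - 0.688·0.172) = 840 - 0.688·268.
So N1* = 656/0.882 = 744, and then N2* = 268 - 0.172·744 = 140.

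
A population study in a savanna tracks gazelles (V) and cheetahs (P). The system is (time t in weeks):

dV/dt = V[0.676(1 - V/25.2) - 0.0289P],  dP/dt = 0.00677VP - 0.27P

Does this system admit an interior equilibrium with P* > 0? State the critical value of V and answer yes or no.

The predator equation gives dP/dt > 0 only when V > 0.27/0.00677 = 39.9.
Without the predator, V → K = 25.2. Since 25.2 < 39.9, the predator cannot invade.

Threshold V = 39.9; K < 39.9, so no, the predator goes extinct.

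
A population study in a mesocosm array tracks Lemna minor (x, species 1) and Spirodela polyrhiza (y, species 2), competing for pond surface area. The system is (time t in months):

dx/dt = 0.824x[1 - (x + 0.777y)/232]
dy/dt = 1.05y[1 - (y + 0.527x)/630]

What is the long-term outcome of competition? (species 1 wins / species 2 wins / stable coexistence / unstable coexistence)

Compare the nullcline intercepts: K1/α12 = 232/0.777 = 299 < K2 = 630; K2/α21 = 630/0.527 = 1200 > K1 = 232.
Since the inequalities point opposite ways, species 2 can invade but species 1 cannot.

species 2 excludes species 1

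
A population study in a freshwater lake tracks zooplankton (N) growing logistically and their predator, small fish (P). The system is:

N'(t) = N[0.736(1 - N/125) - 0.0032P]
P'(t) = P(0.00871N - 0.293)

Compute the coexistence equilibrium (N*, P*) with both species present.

From dP/dt = 0 with P > 0: 0.00871N* = 0.293, so N* = 33.6.
Substitute into dN/dt = 0: 0.736(1 - 33.6/125) = 0.0032P*.
The bracket is 0.731, giving P* = 0.538/0.0032 = 168.

N* ≈ 33.6, P* ≈ 168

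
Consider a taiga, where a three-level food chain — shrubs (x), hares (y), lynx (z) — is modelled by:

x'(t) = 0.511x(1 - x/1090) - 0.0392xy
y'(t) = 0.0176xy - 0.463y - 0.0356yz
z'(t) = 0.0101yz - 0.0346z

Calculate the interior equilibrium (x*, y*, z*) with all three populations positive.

x* ≈ 804, y* ≈ 3.43, z* ≈ 384

From dz/dt = 0: 0.0101y* = 0.0346, so y* = 3.43.
From dx/dt = 0: 0.511(1 - x*/1090) = 0.0392·3.43, giving x* = 1090·(1 - 0.263) = 804.
From dy/dt = 0: 0.0176·804 - 0.463 = 0.0356z*, so z* = 13.7/0.0356 = 384.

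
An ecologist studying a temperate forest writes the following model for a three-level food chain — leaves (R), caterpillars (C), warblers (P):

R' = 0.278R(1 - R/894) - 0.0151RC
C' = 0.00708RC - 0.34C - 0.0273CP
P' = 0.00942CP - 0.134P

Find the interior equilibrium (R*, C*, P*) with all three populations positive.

R* ≈ 203, C* ≈ 14.2, P* ≈ 40.3

From dP/dt = 0: 0.00942C* = 0.134, so C* = 14.2.
From dR/dt = 0: 0.278(1 - R*/894) = 0.0151·14.2, giving R* = 894·(1 - 0.773) = 203.
From dC/dt = 0: 0.00708·203 - 0.34 = 0.0273P*, so P* = 1.1/0.0273 = 40.3.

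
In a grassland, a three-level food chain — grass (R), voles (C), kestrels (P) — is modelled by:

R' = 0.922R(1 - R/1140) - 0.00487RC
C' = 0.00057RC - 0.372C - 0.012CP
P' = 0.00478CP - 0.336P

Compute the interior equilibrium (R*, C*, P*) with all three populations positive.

From dP/dt = 0: 0.00478C* = 0.336, so C* = 70.3.
From dR/dt = 0: 0.922(1 - R*/1140) = 0.00487·70.3, giving R* = 1140·(1 - 0.371) = 717.
From dC/dt = 0: 0.00057·717 - 0.372 = 0.012P*, so P* = 0.0365/0.012 = 3.04.

R* ≈ 717, C* ≈ 70.3, P* ≈ 3.04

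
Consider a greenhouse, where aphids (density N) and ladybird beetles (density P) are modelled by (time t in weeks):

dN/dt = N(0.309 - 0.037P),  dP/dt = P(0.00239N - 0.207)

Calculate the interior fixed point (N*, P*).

Set dP/dt = 0 with P > 0: 0.00239N - 0.207 = 0, so N* = 0.207/0.00239 = 86.6.
Set dN/dt = 0 with N > 0: 0.309 - 0.037P = 0, so P* = 0.309/0.037 = 8.35.

N* ≈ 86.6, P* ≈ 8.35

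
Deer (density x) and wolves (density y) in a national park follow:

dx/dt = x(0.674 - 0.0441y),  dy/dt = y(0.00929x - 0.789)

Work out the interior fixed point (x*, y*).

Set dy/dt = 0 with y > 0: 0.00929x - 0.789 = 0, so x* = 0.789/0.00929 = 84.9.
Set dx/dt = 0 with x > 0: 0.674 - 0.0441y = 0, so y* = 0.674/0.0441 = 15.3.

x* ≈ 84.9, y* ≈ 15.3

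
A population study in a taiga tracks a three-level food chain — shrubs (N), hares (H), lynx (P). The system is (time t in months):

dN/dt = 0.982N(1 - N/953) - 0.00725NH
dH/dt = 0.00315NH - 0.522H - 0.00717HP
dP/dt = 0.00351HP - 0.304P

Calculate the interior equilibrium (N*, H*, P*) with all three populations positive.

From dP/dt = 0: 0.00351H* = 0.304, so H* = 86.6.
From dN/dt = 0: 0.982(1 - N*/953) = 0.00725·86.6, giving N* = 953·(1 - 0.639) = 344.
From dH/dt = 0: 0.00315·344 - 0.522 = 0.00717P*, so P* = 0.56/0.00717 = 78.2.

N* ≈ 344, H* ≈ 86.6, P* ≈ 78.2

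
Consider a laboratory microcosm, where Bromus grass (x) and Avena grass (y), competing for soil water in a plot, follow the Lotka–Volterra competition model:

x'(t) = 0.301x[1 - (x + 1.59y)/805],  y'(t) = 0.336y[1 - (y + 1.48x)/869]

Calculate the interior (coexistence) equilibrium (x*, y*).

Setting both brackets to zero gives the nullclines x + 1.59y = 805 and 1.48x + y = 869.
Substituting y = 869 - 1.48x into the first: x(1 - 1.59·1.48) = 805 - 1.59·869.
So x* = -577/-1.35 = 426, and then y* = 869 - 1.48·426 = 238.

x* ≈ 426, y* ≈ 238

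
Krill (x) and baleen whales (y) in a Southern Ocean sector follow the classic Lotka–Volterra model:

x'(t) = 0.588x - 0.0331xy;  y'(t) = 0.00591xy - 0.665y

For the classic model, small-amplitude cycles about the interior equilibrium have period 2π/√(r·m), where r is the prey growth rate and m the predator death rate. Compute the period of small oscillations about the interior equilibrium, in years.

Here r = 0.588 and m = 0.665, so r·m = 0.391.
ω = √0.391 = 0.625 per year, hence T = 2π/ω ≈ 10 years.

T ≈ 10 years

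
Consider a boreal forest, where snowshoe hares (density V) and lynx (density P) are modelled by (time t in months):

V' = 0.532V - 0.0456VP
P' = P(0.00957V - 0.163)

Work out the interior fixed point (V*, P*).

Set dP/dt = 0 with P > 0: 0.00957V - 0.163 = 0, so V* = 0.163/0.00957 = 17.
Set dV/dt = 0 with V > 0: 0.532 - 0.0456P = 0, so P* = 0.532/0.0456 = 11.7.

V* ≈ 17, P* ≈ 11.7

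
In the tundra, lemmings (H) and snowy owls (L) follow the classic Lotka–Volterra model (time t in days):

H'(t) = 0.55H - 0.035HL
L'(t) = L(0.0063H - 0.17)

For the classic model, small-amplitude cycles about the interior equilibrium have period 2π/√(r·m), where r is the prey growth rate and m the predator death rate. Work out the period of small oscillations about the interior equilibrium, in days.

Here r = 0.55 and m = 0.17, so r·m = 0.0935.
ω = √0.0935 = 0.306 per day, hence T = 2π/ω ≈ 20.5 days.

T ≈ 20.5 days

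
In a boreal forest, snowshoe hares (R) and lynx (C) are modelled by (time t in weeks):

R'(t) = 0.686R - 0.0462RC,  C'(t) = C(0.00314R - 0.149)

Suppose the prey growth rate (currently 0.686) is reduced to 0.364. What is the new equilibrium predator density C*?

At the interior fixed point, setting dR/dt = 0 with R > 0 fixes C* = (prey growth rate)/(RC coefficient) — independent of the other coefficients.
With the change, C* = 0.364/0.0462 = 7.88; it falls from 14.8.

C* ≈ 7.88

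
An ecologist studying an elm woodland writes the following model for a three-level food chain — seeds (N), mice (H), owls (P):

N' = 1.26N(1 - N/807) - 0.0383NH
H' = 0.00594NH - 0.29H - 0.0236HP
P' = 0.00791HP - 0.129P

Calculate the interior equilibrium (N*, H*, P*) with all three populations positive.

From dP/dt = 0: 0.00791H* = 0.129, so H* = 16.3.
From dN/dt = 0: 1.26(1 - N*/807) = 0.0383·16.3, giving N* = 807·(1 - 0.496) = 407.
From dH/dt = 0: 0.00594·407 - 0.29 = 0.0236P*, so P* = 2.13/0.0236 = 90.1.

N* ≈ 407, H* ≈ 16.3, P* ≈ 90.1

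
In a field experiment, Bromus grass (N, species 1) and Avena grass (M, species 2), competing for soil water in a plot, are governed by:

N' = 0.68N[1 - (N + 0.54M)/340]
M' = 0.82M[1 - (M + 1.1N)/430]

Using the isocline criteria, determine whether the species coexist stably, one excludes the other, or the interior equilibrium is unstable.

stable coexistence

Compare the nullcline intercepts: K1/α12 = 340/0.54 = 630 > K2 = 430; K2/α21 = 430/1.1 = 391 > K1 = 340.
Since both inequalities hold, each species can invade when rare, so the interior equilibrium is stable.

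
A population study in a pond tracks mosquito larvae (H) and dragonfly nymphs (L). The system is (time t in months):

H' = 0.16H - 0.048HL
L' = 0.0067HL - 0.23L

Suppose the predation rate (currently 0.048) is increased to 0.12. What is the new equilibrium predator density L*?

L* ≈ 1.33

At the interior fixed point, setting dH/dt = 0 with H > 0 fixes L* = (prey growth rate)/(HL coefficient) — independent of the other coefficients.
With the change, L* = 0.16/0.12 = 1.33; it falls from 3.33.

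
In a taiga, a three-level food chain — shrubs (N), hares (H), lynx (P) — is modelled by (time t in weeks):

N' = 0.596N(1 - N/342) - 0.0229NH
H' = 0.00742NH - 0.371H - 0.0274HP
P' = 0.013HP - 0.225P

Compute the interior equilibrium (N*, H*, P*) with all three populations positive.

From dP/dt = 0: 0.013H* = 0.225, so H* = 17.3.
From dN/dt = 0: 0.596(1 - N*/342) = 0.0229·17.3, giving N* = 342·(1 - 0.665) = 115.
From dH/dt = 0: 0.00742·115 - 0.371 = 0.0274P*, so P* = 0.479/0.0274 = 17.5.

N* ≈ 115, H* ≈ 17.3, P* ≈ 17.5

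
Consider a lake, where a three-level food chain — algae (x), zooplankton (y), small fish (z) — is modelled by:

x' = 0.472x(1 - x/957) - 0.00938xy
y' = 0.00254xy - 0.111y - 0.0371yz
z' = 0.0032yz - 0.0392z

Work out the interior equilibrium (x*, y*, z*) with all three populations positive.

x* ≈ 724, y* ≈ 12.2, z* ≈ 46.6

From dz/dt = 0: 0.0032y* = 0.0392, so y* = 12.2.
From dx/dt = 0: 0.472(1 - x*/957) = 0.00938·12.2, giving x* = 957·(1 - 0.243) = 724.
From dy/dt = 0: 0.00254·724 - 0.111 = 0.0371z*, so z* = 1.73/0.0371 = 46.6.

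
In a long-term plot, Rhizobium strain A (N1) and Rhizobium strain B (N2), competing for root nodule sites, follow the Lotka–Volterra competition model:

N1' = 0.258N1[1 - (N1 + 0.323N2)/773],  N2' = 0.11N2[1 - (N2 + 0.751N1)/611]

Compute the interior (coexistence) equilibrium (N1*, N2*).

N1* ≈ 760, N2* ≈ 40.2

Setting both brackets to zero gives the nullclines N1 + 0.323N2 = 773 and 0.751N1 + N2 = 611.
Substituting N2 = 611 - 0.751N1 into the first: N1(1 - 0.323·0.751) = 773 - 0.323·611.
So N1* = 576/0.757 = 760, and then N2* = 611 - 0.751·760 = 40.2.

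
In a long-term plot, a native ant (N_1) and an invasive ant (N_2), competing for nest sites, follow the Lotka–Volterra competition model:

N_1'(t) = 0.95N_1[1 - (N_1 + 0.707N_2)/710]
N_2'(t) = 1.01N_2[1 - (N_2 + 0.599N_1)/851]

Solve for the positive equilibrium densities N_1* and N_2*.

N_1* ≈ 188, N_2* ≈ 738

Setting both brackets to zero gives the nullclines N_1 + 0.707N_2 = 710 and 0.599N_1 + N_2 = 851.
Substituting N_2 = 851 - 0.599N_1 into the first: N_1(1 - 0.707·0.599) = 710 - 0.707·851.
So N_1* = 108/0.577 = 188, and then N_2* = 851 - 0.599·188 = 738.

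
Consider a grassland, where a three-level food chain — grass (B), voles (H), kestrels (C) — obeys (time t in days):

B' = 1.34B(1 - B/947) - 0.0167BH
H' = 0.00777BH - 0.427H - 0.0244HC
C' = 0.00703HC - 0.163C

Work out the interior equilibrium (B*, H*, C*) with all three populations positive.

From dC/dt = 0: 0.00703H* = 0.163, so H* = 23.2.
From dB/dt = 0: 1.34(1 - B*/947) = 0.0167·23.2, giving B* = 947·(1 - 0.289) = 673.
From dH/dt = 0: 0.00777·673 - 0.427 = 0.0244C*, so C* = 4.8/0.0244 = 197.

B* ≈ 673, H* ≈ 23.2, C* ≈ 197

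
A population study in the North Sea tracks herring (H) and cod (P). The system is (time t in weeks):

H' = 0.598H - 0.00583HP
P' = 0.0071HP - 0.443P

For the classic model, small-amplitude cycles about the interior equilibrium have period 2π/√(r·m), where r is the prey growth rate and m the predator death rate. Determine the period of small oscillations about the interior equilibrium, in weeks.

Here r = 0.598 and m = 0.443, so r·m = 0.265.
ω = √0.265 = 0.515 per week, hence T = 2π/ω ≈ 12.2 weeks.

T ≈ 12.2 weeks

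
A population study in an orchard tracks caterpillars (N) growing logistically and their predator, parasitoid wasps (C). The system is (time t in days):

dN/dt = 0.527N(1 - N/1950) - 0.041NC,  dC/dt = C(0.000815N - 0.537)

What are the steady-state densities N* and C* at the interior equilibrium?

From dC/dt = 0 with C > 0: 0.000815N* = 0.537, so N* = 659.
Substitute into dN/dt = 0: 0.527(1 - 659/1950) = 0.041C*.
The bracket is 0.662, giving C* = 0.349/0.041 = 8.51.

N* ≈ 659, C* ≈ 8.51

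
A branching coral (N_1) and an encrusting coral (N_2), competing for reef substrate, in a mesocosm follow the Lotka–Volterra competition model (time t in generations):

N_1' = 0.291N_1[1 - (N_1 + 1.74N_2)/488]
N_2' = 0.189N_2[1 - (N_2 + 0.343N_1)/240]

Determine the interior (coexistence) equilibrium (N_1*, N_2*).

Setting both brackets to zero gives the nullclines N_1 + 1.74N_2 = 488 and 0.343N_1 + N_2 = 240.
Substituting N_2 = 240 - 0.343N_1 into the first: N_1(1 - 1.74·0.343) = 488 - 1.74·240.
So N_1* = 70.4/0.403 = 175, and then N_2* = 240 - 0.343·175 = 180.

N_1* ≈ 175, N_2* ≈ 180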